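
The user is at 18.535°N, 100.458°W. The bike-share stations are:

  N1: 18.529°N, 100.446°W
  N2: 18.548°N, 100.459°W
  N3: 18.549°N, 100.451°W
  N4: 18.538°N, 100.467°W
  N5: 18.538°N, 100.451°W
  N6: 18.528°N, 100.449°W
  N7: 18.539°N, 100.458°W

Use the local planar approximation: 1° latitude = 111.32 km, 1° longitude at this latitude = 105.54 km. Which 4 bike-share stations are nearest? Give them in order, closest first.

N7, N5, N4, N6

Distances from 18.535°N, 100.458°W:
N1: √((-0.006·111.32)² + (0.012·105.54)²) = √(0.44612 + 1.60397) = 1.432 km
N2: √((0.013·111.32)² + (-0.001·105.54)²) = √(2.09427 + 0.01114) = 1.451 km
N3: √((0.014·111.32)² + (0.007·105.54)²) = √(2.42886 + 0.54580) = 1.725 km
N4: √((0.003·111.32)² + (-0.009·105.54)²) = √(0.11153 + 0.90223) = 1.007 km
N5: √((0.003·111.32)² + (0.007·105.54)²) = √(0.11153 + 0.54580) = 0.811 km
N6: √((-0.007·111.32)² + (0.009·105.54)²) = √(0.60721 + 0.90223) = 1.229 km
N7: √((0.004·111.32)² + (0.000·105.54)²) = √(0.19827 + 0.00000) = 0.445 km
Sorted: N7 (0.445 km) < N5 (0.811 km) < N4 (1.007 km) < N6 (1.229 km) < N1 (1.432 km) < N2 (1.451 km) < …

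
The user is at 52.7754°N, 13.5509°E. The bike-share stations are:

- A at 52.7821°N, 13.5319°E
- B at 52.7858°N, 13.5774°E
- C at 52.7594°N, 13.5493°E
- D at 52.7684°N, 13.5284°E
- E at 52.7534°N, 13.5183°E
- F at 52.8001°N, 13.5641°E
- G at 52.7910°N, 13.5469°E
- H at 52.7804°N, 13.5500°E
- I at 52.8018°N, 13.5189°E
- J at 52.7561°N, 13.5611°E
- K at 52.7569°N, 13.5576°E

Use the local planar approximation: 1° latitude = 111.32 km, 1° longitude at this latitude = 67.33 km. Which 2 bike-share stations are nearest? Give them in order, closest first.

Distances from 52.7754°N, 13.5509°E:
A: 1.4808 km
B: 2.1269 km
C: 1.7844 km
D: 1.7036 km
E: 3.2887 km
F: 2.8897 km
G: 1.7574 km
H: 0.5599 km
I: 3.6440 km
J: 2.2556 km
K: 2.1082 km
Sorted: H (0.5599 km) < A (1.4808 km) < D (1.7036 km) < G (1.7574 km) < …

H, A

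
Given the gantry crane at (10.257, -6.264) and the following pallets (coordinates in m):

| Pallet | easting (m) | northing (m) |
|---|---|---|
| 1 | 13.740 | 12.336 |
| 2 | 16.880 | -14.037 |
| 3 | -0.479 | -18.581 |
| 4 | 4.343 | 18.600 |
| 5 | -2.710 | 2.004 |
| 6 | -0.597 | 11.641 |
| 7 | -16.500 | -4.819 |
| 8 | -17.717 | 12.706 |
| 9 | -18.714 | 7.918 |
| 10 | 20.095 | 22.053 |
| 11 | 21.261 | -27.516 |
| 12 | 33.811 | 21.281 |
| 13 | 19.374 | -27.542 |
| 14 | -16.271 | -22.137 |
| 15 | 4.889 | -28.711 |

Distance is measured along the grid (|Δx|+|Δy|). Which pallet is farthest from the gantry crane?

12

Distances from (10.257, -6.264):
1: |3.483| + |18.600| = 3.483 + 18.600 = 22.083 m
2: |6.623| + |-7.773| = 6.623 + 7.773 = 14.396 m
3: |-10.736| + |-12.317| = 10.736 + 12.317 = 23.053 m
4: |-5.914| + |24.864| = 5.914 + 24.864 = 30.778 m
5: |-12.967| + |8.268| = 12.967 + 8.268 = 21.235 m
6: |-10.854| + |17.905| = 10.854 + 17.905 = 28.759 m
7: |-26.757| + |1.445| = 26.757 + 1.445 = 28.202 m
8: |-27.974| + |18.970| = 27.974 + 18.970 = 46.944 m
9: |-28.971| + |14.182| = 28.971 + 14.182 = 43.153 m
10: |9.838| + |28.317| = 9.838 + 28.317 = 38.155 m
11: |11.004| + |-21.252| = 11.004 + 21.252 = 32.256 m
12: |23.554| + |27.545| = 23.554 + 27.545 = 51.099 m
13: |9.117| + |-21.278| = 9.117 + 21.278 = 30.395 m
14: |-26.528| + |-15.873| = 26.528 + 15.873 = 42.401 m
15: |-5.368| + |-22.447| = 5.368 + 22.447 = 27.815 m
Maximum: 12 at 51.099 m.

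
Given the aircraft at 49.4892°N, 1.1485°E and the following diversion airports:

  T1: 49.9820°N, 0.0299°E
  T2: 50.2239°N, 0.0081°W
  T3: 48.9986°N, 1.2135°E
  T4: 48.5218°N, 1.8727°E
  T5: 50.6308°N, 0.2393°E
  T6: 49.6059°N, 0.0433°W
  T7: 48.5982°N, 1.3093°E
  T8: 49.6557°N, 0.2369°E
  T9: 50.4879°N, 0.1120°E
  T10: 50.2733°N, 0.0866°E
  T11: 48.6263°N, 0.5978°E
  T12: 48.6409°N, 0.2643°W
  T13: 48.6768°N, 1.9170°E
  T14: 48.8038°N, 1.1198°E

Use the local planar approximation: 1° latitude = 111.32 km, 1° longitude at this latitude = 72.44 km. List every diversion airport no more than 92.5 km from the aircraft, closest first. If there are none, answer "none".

Distances from 49.4892°N, 1.1485°E:
T1: 97.8547 km
T2: 117.0848 km
T3: 54.8162 km
T4: 119.7894 km
T5: 143.1360 km
T6: 87.3059 km
T7: 99.8678 km
T8: 68.5881 km
T9: 134.1550 km
T10: 116.3450 km
T11: 104.0124 km
T12: 139.2540 km
T13: 106.1975 km
T14: 76.3270 km
Threshold 92.5 km: T3 (54.8162 km), T8 (68.5881 km), T14 (76.3270 km), T6 (87.3059 km) are within range.

T3, T8, T14, T6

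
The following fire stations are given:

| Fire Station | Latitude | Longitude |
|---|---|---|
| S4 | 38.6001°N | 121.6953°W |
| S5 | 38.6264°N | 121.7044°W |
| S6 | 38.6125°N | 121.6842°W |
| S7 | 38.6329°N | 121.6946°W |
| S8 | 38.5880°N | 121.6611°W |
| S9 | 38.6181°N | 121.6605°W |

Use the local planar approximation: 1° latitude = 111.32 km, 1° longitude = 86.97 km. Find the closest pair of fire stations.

Pairwise distances:
S4–S5: 3.0328 km
S4–S6: 1.6844 km
S4–S7: 3.6518 km
S4–S8: 3.2652 km
S4–S9: 3.6298 km
S5–S6: 2.3411 km
S5–S7: 1.1180 km
S5–S8: 5.6969 km
S5–S9: 3.9282 km
S6–S7: 2.4444 km
S6–S8: 3.3874 km
S6–S9: 2.1534 km
S7–S8: 5.7854 km
S7–S9: 3.3926 km
S8–S9: 3.3511 km
Closest pair: S5–S7 at 1.1180 km.

S5 and S7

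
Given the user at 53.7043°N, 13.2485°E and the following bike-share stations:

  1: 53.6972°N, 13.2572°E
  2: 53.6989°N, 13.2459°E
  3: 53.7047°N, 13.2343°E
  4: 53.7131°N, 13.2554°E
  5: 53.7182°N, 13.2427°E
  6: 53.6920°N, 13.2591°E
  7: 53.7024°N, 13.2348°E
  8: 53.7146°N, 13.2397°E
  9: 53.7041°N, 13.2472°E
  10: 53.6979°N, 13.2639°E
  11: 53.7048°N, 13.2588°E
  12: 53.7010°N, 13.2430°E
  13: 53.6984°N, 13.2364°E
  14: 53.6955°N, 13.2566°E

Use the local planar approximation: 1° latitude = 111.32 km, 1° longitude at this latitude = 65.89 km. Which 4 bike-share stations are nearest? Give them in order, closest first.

Distances from 53.7043°N, 13.2485°E:
1: √((-0.0071·111.32)² + (0.0087·65.89)²) = √(0.624688 + 0.328608) = 0.9764 km
2: √((-0.0054·111.32)² + (-0.0026·65.89)²) = √(0.361355 + 0.029348) = 0.6251 km
3: √((0.0004·111.32)² + (-0.0142·65.89)²) = √(0.001983 + 0.875418) = 0.9367 km
4: √((0.0088·111.32)² + (0.0069·65.89)²) = √(0.959648 + 0.206698) = 1.0800 km
5: √((0.0139·111.32)² + (-0.0058·65.89)²) = √(2.394286 + 0.146048) = 1.5938 km
6: √((-0.0123·111.32)² + (0.0106·65.89)²) = √(1.874807 + 0.487810) = 1.5371 km
7: √((-0.0019·111.32)² + (-0.0137·65.89)²) = √(0.044736 + 0.814855) = 0.9271 km
8: √((0.0103·111.32)² + (-0.0088·65.89)²) = √(1.314682 + 0.336205) = 1.2849 km
9: √((-0.0002·111.32)² + (-0.0013·65.89)²) = √(0.000496 + 0.007337) = 0.0885 km
10: √((-0.0064·111.32)² + (0.0154·65.89)²) = √(0.507582 + 1.029628) = 1.2398 km
11: √((0.0005·111.32)² + (0.0103·65.89)²) = √(0.003098 + 0.460589) = 0.6809 km
12: √((-0.0033·111.32)² + (-0.0055·65.89)²) = √(0.134950 + 0.131330) = 0.5160 km
13: √((-0.0059·111.32)² + (-0.0121·65.89)²) = √(0.431370 + 0.635638) = 1.0330 km
14: √((-0.0088·111.32)² + (0.0081·65.89)²) = √(0.959648 + 0.284845) = 1.1156 km
Sorted: 9 (0.0885 km) < 12 (0.5160 km) < 2 (0.6251 km) < 11 (0.6809 km) < 7 (0.9271 km) < 3 (0.9367 km) < …

9, 12, 2, 11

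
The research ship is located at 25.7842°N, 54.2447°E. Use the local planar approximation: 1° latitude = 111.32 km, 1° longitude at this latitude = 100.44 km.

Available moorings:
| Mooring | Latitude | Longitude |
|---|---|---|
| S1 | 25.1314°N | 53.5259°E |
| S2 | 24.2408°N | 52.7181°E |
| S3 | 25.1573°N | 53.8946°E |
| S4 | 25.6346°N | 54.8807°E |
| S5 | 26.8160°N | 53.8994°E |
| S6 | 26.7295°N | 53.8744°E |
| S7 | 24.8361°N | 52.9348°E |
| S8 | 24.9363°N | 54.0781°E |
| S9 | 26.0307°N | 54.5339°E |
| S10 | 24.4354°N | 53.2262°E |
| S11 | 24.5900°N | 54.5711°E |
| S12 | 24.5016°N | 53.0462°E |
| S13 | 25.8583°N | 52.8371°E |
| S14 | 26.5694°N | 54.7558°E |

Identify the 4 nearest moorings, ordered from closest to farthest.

Distances from 25.7842°N, 54.2447°E:
S1: 102.4363 km
S2: 230.2818 km
S3: 78.1452 km
S4: 66.0149 km
S5: 119.9819 km
S6: 111.6102 km
S7: 168.6681 km
S8: 95.8600 km
S9: 39.9589 km
S10: 181.6850 km
S11: 136.9210 km
S12: 186.7527 km
S13: 141.6198 km
S14: 101.3682 km
Sorted: S9 (39.9589 km) < S4 (66.0149 km) < S3 (78.1452 km) < S8 (95.8600 km) < S14 (101.3682 km) < S1 (102.4363 km) < …

S9, S4, S3, S8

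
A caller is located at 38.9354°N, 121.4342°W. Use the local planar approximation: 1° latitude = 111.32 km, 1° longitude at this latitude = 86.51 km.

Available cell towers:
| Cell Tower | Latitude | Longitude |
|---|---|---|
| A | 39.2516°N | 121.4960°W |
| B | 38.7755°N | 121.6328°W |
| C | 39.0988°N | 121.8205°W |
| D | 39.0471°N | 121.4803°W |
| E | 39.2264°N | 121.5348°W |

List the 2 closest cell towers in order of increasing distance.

D, B

Distances from 38.9354°N, 121.4342°W:
A: √((0.3162·111.32)² + (-0.0618·86.51)²) = √(1238.996634 + 28.583116) = 35.6031 km
B: √((-0.1599·111.32)² + (-0.1986·86.51)²) = √(316.842421 + 295.182844) = 24.7391 km
C: √((0.1634·111.32)² + (-0.3863·86.51)²) = √(330.864750 + 1116.817062) = 38.0484 km
D: √((0.1117·111.32)² + (-0.0461·86.51)²) = √(154.615398 + 15.905029) = 13.0583 km
E: √((0.2910·111.32)² + (-0.1006·86.51)²) = √(1049.379011 + 75.740573) = 33.5428 km
Sorted: D (13.0583 km) < B (24.7391 km) < E (33.5428 km) < A (35.6031 km) < …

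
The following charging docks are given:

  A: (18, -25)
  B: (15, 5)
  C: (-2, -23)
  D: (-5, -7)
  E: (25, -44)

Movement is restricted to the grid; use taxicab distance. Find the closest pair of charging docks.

Pairwise distances:
A–B: |-3| + |30| = 3 + 30 = 33
A–C: |-20| + |2| = 20 + 2 = 22
A–D: |-23| + |18| = 23 + 18 = 41
A–E: |7| + |-19| = 7 + 19 = 26
B–C: |-17| + |-28| = 17 + 28 = 45
B–D: |-20| + |-12| = 20 + 12 = 32
B–E: |10| + |-49| = 10 + 49 = 59
C–D: |-3| + |16| = 3 + 16 = 19
C–E: |27| + |-21| = 27 + 21 = 48
D–E: |30| + |-37| = 30 + 37 = 67
Closest pair: C–D at 19.

C and D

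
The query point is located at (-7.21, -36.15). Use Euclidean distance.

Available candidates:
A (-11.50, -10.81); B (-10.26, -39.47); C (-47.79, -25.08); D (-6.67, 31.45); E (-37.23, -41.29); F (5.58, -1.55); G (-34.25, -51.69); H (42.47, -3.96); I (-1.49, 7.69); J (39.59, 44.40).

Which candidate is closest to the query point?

B

Distances from (-7.21, -36.15):
A: √((-4.29)² + (25.34)²) = √(18.4041 + 642.1156) = 25.70
B: √((-3.05)² + (-3.32)²) = √(9.3025 + 11.0224) = 4.51
C: √((-40.58)² + (11.07)²) = √(1646.7364 + 122.5449) = 42.06
D: √((0.54)² + (67.60)²) = √(0.2916 + 4569.7600) = 67.60
E: √((-30.02)² + (-5.14)²) = √(901.2004 + 26.4196) = 30.46
F: √((12.79)² + (34.60)²) = √(163.5841 + 1197.1600) = 36.89
G: √((-27.04)² + (-15.54)²) = √(731.1616 + 241.4916) = 31.19
H: √((49.68)² + (32.19)²) = √(2468.1024 + 1036.1961) = 59.20
I: √((5.72)² + (43.84)²) = √(32.7184 + 1921.9456) = 44.21
J: √((46.80)² + (80.55)²) = √(2190.2400 + 6488.3025) = 93.16
Minimum: B at 4.51.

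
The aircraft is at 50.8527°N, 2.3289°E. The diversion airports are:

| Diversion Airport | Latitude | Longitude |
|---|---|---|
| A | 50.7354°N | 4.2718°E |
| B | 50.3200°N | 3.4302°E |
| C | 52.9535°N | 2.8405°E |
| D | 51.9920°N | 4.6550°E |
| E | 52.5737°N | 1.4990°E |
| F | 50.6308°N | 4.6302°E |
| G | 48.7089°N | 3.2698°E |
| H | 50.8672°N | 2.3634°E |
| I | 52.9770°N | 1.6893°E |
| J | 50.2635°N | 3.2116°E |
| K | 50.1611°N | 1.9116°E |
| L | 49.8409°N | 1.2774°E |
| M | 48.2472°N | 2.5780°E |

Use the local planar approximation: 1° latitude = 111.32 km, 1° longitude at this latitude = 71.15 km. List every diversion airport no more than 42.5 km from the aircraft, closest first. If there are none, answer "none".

Distances from 50.8527°N, 2.3289°E:
A: √((-0.1173·111.32)² + (1.9429·71.15)²) = √(170.507081 + 19109.560788) = 138.8527 km
B: √((-0.5327·111.32)² + (1.1013·71.15)²) = √(3516.509450 + 6139.897023) = 98.2670 km
C: √((2.1008·111.32)² + (0.5116·71.15)²) = √(54690.993513 + 1324.984752) = 236.6769 km
D: √((1.1393·111.32)² + (2.3261·71.15)²) = √(16085.056476 + 27390.916969) = 208.5089 km
E: √((1.7210·111.32)² + (-0.8299·71.15)²) = √(36703.555438 + 3486.593675) = 200.4748 km
F: √((-0.2219·111.32)² + (2.3013·71.15)²) = √(610.184259 + 26809.967269) = 165.5903 km
G: √((-2.1438·111.32)² + (0.9409·71.15)²) = √(56952.780082 + 4481.637711) = 247.8597 km
H: √((0.0145·111.32)² + (0.0345·71.15)²) = √(2.605448 + 6.025429) = 2.9378 km
I: √((2.1243·111.32)² + (-0.6396·71.15)²) = √(55921.407474 + 2070.936197) = 240.8160 km
J: √((-0.5892·111.32)² + (0.8827·71.15)²) = √(4302.014518 + 3944.355605) = 90.8095 km
K: √((-0.6916·111.32)² + (-0.4173·71.15)²) = √(5927.292571 + 881.549246) = 82.5157 km
L: √((-1.0118·111.32)² + (-1.0515·71.15)²) = √(12686.322443 + 5597.168262) = 135.2165 km
M: √((-2.6055·111.32)² + (0.2491·71.15)²) = √(84125.672759 + 314.121212) = 290.5853 km
Threshold 42.5 km: H (2.9378 km) is within range.

H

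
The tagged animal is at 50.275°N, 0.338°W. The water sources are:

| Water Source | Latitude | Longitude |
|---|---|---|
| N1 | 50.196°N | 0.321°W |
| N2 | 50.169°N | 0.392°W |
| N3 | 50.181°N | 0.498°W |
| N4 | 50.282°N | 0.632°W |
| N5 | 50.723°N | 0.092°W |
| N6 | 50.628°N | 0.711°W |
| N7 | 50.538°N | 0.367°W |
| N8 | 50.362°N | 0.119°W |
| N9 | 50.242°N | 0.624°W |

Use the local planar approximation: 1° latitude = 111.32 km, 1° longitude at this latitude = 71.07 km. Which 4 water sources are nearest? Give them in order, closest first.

Distances from 50.275°N, 0.338°W:
N1: √((-0.079·111.32)² + (0.017·71.07)²) = √(77.33936 + 1.45972) = 8.877 km
N2: √((-0.106·111.32)² + (-0.054·71.07)²) = √(139.23811 + 14.72856) = 12.408 km
N3: √((-0.094·111.32)² + (-0.160·71.07)²) = √(109.49697 + 129.30419) = 15.453 km
N4: √((0.007·111.32)² + (-0.294·71.07)²) = √(0.60721 + 436.58347) = 20.909 km
N5: √((0.448·111.32)² + (0.246·71.07)²) = √(2487.15255 + 305.66298) = 52.847 km
N6: √((0.353·111.32)² + (-0.373·71.07)²) = √(1544.17247 + 702.73291) = 47.402 km
N7: √((0.263·111.32)² + (-0.029·71.07)²) = √(857.15210 + 4.24784) = 29.350 km
N8: √((0.087·111.32)² + (0.219·71.07)²) = √(93.79613 + 242.24837) = 18.332 km
N9: √((-0.033·111.32)² + (-0.286·71.07)²) = √(13.49504 + 413.14709) = 20.655 km
Sorted: N1 (8.877 km) < N2 (12.408 km) < N3 (15.453 km) < N8 (18.332 km) < N9 (20.655 km) < N4 (20.909 km) < …

N1, N2, N3, N8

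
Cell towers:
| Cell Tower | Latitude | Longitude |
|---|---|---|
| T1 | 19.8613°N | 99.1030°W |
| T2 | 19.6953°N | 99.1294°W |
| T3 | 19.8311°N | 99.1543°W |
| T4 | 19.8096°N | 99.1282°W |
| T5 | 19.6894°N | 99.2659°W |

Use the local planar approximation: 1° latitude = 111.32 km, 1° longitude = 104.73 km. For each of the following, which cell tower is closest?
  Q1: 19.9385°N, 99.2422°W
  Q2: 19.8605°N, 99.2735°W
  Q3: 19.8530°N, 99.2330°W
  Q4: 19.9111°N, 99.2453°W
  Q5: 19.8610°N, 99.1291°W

Q1→T3; Q2→T3; Q3→T3; Q4→T3; Q5→T1

Q1 at 19.9385°N, 99.2422°W:
  T1: √((-0.0772·111.32)² + (0.1392·104.73)²) = √(73.855186 + 212.530213) = 16.9229 km
  T2: √((-0.2432·111.32)² + (0.1128·104.73)²) = √(732.948629 + 139.559822) = 29.5383 km
  T3: √((-0.1074·111.32)² + (0.0879·104.73)²) = √(142.940388 + 84.746146) = 15.0893 km
  T4: √((-0.1289·111.32)² + (0.1140·104.73)²) = √(205.898048 + 142.544974) = 18.6666 km
  T5: √((-0.2491·111.32)² + (-0.0237·104.73)²) = √(768.942474 + 6.160825) = 27.8407 km
  → nearest: T3 (15.0893 km)
Q2 at 19.8605°N, 99.2735°W:
  T1: √((0.0008·111.32)² + (0.1705·104.73)²) = √(0.007931 + 318.853342) = 17.8567 km
  T2: √((-0.1652·111.32)² + (0.1441·104.73)²) = √(338.194454 + 227.756179) = 23.7897 km
  T3: √((-0.0294·111.32)² + (0.1192·104.73)²) = √(10.711272 + 155.845662) = 12.9057 km
  T4: √((-0.0509·111.32)² + (0.1453·104.73)²) = √(32.105686 + 231.565276) = 16.2379 km
  T5: √((-0.1711·111.32)² + (0.0076·104.73)²) = √(362.782571 + 0.633533) = 19.0635 km
  → nearest: T3 (12.9057 km)
Q3 at 19.8530°N, 99.2330°W:
  T1: √((0.0083·111.32)² + (0.1300·104.73)²) = √(0.853695 + 185.365502) = 13.6462 km
  T2: √((-0.1577·111.32)² + (0.1036·104.73)²) = √(308.183783 + 117.723108) = 20.6375 km
  T3: √((-0.0219·111.32)² + (0.0787·104.73)²) = √(5.943395 + 67.934702) = 8.5952 km
  T4: √((-0.0434·111.32)² + (0.1048·104.73)²) = √(23.341344 + 120.466078) = 11.9920 km
  T5: √((-0.1636·111.32)² + (-0.0329·104.73)²) = √(331.675196 + 11.872277) = 18.5350 km
  → nearest: T3 (8.5952 km)
Q4 at 19.9111°N, 99.2453°W:
  T1: √((-0.0498·111.32)² + (0.1423·104.73)²) = √(30.733009 + 222.101764) = 15.9008 km
  T2: √((-0.2158·111.32)² + (0.1159·104.73)²) = √(577.097610 + 147.336069) = 26.9153 km
  T3: √((-0.0800·111.32)² + (0.0910·104.73)²) = √(79.309711 + 90.829096) = 13.0437 km
  T4: √((-0.1015·111.32)² + (0.1171·104.73)²) = √(127.666949 + 150.402826) = 16.6754 km
  T5: √((-0.2217·111.32)² + (-0.0206·104.73)²) = √(609.084828 + 4.654539) = 24.7738 km
  → nearest: T3 (13.0437 km)
Q5 at 19.8610°N, 99.1291°W:
  T1: √((0.0003·111.32)² + (0.0261·104.73)²) = √(0.001115 + 7.471765) = 2.7337 km
  T2: √((-0.1657·111.32)² + (-0.0003·104.73)²) = √(340.244734 + 0.000987) = 18.4458 km
  T3: √((-0.0299·111.32)² + (-0.0252·104.73)²) = √(11.078699 + 6.965356) = 4.2478 km
  T4: √((-0.0514·111.32)² + (0.0009·104.73)²) = √(32.739545 + 0.008884) = 5.7226 km
  T5: √((-0.1716·111.32)² + (-0.1368·104.73)²) = √(364.905965 + 205.264763) = 23.8782 km
  → nearest: T1 (2.7337 km)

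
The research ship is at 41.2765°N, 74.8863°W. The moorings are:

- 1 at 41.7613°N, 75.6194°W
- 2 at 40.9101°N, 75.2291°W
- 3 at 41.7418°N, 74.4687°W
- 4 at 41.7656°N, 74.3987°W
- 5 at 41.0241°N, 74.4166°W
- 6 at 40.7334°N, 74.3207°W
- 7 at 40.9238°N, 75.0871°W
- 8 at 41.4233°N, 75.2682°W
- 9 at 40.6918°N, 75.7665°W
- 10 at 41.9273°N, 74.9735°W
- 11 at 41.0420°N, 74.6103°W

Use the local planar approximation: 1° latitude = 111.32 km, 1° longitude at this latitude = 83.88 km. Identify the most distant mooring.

Distances from 41.2765°N, 74.8863°W:
1: √((0.4848·111.32)² + (-0.7331·83.88)²) = √(2912.538116 + 3781.318701) = 81.8160 km
2: √((-0.3664·111.32)² + (-0.3428·83.88)²) = √(1663.632229 + 826.796197) = 49.9042 km
3: √((0.4653·111.32)² + (0.4176·83.88)²) = √(2682.949513 + 1226.980960) = 62.5294 km
4: √((0.4891·111.32)² + (0.4876·83.88)²) = √(2964.433558 + 1672.800838) = 68.0972 km
5: √((-0.2524·111.32)² + (0.4697·83.88)²) = √(789.450850 + 1552.236759) = 48.3910 km
6: √((-0.5431·111.32)² + (0.5656·83.88)²) = √(3655.156705 + 2250.793463) = 76.8502 km
7: √((-0.3527·111.32)² + (-0.2008·83.88)²) = √(1541.548932 + 283.690152) = 42.7228 km
8: √((0.1468·111.32)² + (-0.3819·83.88)²) = √(267.053643 + 1026.162549) = 35.9613 km
9: √((-0.5847·111.32)² + (-0.8802·83.88)²) = √(4236.552406 + 5451.042550) = 98.4256 km
10: √((0.6508·111.32)² + (-0.0872·83.88)²) = √(5248.575923 + 53.499511) = 72.8154 km
11: √((-0.2345·111.32)² + (0.2760·83.88)²) = √(681.447009 + 535.963245) = 34.8914 km
Maximum: 9 at 98.4256 km.

9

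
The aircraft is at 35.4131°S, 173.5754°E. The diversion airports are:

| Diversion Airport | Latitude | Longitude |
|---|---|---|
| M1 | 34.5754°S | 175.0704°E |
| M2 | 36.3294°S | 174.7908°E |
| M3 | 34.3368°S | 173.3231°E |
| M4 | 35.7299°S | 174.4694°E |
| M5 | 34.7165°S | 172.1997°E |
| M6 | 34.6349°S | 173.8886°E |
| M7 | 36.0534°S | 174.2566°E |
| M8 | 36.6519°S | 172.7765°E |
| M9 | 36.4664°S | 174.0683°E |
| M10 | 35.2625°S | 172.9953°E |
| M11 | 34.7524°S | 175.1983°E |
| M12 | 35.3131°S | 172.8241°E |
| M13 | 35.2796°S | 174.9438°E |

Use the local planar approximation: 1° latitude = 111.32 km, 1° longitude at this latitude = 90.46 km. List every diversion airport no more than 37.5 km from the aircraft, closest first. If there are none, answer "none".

none

Distances from 35.4131°S, 173.5754°E:
M1: 164.2721 km
M2: 149.9748 km
M3: 121.9681 km
M4: 88.2262 km
M5: 146.6290 km
M6: 91.1445 km
M7: 94.2219 km
M8: 155.6921 km
M9: 125.4449 km
M10: 55.0888 km
M11: 164.2009 km
M12: 68.8683 km
M13: 124.6744 km
Threshold 37.5 km: none within range.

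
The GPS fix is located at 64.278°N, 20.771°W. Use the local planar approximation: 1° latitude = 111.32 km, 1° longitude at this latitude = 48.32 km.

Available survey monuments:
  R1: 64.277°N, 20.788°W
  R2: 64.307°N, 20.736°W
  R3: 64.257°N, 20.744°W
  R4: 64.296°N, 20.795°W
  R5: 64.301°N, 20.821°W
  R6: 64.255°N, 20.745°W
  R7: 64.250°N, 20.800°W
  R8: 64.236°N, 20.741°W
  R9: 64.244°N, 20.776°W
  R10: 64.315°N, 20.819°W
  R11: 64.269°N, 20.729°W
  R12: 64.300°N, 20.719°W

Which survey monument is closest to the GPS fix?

Distances from 64.278°N, 20.771°W:
R1: √((-0.001·111.32)² + (-0.017·48.32)²) = √(0.01239 + 0.67476) = 0.829 km
R2: √((0.029·111.32)² + (0.035·48.32)²) = √(10.42179 + 2.86016) = 3.644 km
R3: √((-0.021·111.32)² + (0.027·48.32)²) = √(5.46493 + 1.70209) = 2.677 km
R4: √((0.018·111.32)² + (-0.024·48.32)²) = √(4.01505 + 1.34486) = 2.315 km
R5: √((0.023·111.32)² + (-0.050·48.32)²) = √(6.55544 + 5.83706) = 3.520 km
R6: √((-0.023·111.32)² + (0.026·48.32)²) = √(6.55544 + 1.57834) = 2.852 km
R7: √((-0.028·111.32)² + (-0.029·48.32)²) = √(9.71544 + 1.96359) = 3.417 km
R8: √((-0.042·111.32)² + (0.030·48.32)²) = √(21.85974 + 2.10134) = 4.895 km
R9: √((-0.034·111.32)² + (-0.005·48.32)²) = √(14.32532 + 0.05837) = 3.793 km
R10: √((0.037·111.32)² + (-0.048·48.32)²) = √(16.96484 + 5.37943) = 4.727 km
R11: √((-0.009·111.32)² + (0.042·48.32)²) = √(1.00376 + 4.11863) = 2.263 km
R12: √((0.022·111.32)² + (0.052·48.32)²) = √(5.99780 + 6.31336) = 3.509 km
Minimum: R1 at 0.829 km.

R1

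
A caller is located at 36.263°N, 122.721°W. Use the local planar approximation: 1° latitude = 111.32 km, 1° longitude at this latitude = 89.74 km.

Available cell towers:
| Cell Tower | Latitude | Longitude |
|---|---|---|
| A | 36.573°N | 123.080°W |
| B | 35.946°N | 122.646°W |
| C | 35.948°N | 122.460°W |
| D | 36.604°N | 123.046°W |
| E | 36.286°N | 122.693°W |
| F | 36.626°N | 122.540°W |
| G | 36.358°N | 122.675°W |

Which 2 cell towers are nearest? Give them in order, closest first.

E, G

Distances from 36.263°N, 122.721°W:
A: √((0.310·111.32)² + (-0.359·89.74)²) = √(1190.88488 + 1037.91318) = 47.210 km
B: √((-0.317·111.32)² + (0.075·89.74)²) = √(1245.27400 + 45.29963) = 35.925 km
C: √((-0.315·111.32)² + (0.261·89.74)²) = √(1229.61033 + 548.59664) = 42.169 km
D: √((0.341·111.32)² + (-0.325·89.74)²) = √(1440.97071 + 850.62639) = 47.871 km
E: √((0.023·111.32)² + (0.028·89.74)²) = √(6.55544 + 6.31376) = 3.587 km
F: √((0.363·111.32)² + (0.181·89.74)²) = √(1632.90021 + 263.83310) = 43.552 km
G: √((0.095·111.32)² + (0.046·89.74)²) = √(111.83909 + 17.04071) = 11.353 km
Sorted: E (3.587 km) < G (11.353 km) < B (35.925 km) < C (42.169 km) < …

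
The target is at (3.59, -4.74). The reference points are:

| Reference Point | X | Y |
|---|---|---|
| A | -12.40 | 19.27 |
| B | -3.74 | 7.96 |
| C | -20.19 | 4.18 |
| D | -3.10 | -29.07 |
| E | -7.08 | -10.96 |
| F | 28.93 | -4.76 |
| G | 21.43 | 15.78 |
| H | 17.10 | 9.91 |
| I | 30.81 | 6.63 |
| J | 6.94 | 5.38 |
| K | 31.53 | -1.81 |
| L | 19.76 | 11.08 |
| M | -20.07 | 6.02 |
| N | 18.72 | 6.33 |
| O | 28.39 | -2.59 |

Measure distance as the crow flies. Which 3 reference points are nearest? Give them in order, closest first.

J, E, B

Distances from (3.59, -4.74):
A: 28.85
B: 14.66
C: 25.40
D: 25.23
E: 12.35
F: 25.34
G: 27.19
H: 19.93
I: 29.50
J: 10.66
K: 28.09
L: 22.62
M: 25.99
N: 18.75
O: 24.89
Sorted: J (10.66) < E (12.35) < B (14.66) < N (18.75) < H (19.93) < …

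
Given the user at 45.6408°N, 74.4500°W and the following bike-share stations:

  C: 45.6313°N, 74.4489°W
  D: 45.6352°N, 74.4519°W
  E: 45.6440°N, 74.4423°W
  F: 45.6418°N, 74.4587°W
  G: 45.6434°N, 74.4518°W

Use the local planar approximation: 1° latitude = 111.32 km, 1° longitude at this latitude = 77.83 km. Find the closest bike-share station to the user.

G

Distances from 45.6408°N, 74.4500°W:
C: √((-0.0095·111.32)² + (0.0011·77.83)²) = √(1.118391 + 0.007330) = 1.0610 km
D: √((-0.0056·111.32)² + (-0.0019·77.83)²) = √(0.388618 + 0.021868) = 0.6407 km
E: √((0.0032·111.32)² + (0.0077·77.83)²) = √(0.126896 + 0.359150) = 0.6972 km
F: √((0.0010·111.32)² + (-0.0087·77.83)²) = √(0.012392 + 0.458493) = 0.6862 km
G: √((0.0026·111.32)² + (-0.0018·77.83)²) = √(0.083771 + 0.019626) = 0.3216 km
Minimum: G at 0.3216 km.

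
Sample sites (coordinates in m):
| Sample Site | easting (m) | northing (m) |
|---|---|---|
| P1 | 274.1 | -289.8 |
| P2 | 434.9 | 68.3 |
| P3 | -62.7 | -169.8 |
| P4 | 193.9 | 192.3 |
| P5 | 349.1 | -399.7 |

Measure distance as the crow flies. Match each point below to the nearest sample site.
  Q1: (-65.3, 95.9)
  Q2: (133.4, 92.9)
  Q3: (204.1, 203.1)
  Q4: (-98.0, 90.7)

Q1→P3; Q2→P4; Q3→P4; Q4→P3

Q1 at (-65.3, 95.9):
  P1: 513.8 m
  P2: 501.0 m
  P3: 265.7 m
  P4: 276.5 m
  P5: 646.0 m
  → nearest: P3 (265.7 m)
Q2 at (133.4, 92.9):
  P1: 407.7 m
  P2: 302.5 m
  P3: 327.8 m
  P4: 116.4 m
  P5: 537.8 m
  → nearest: P4 (116.4 m)
Q3 at (204.1, 203.1):
  P1: 497.8 m
  P2: 267.3 m
  P3: 458.5 m
  P4: 14.9 m
  P5: 620.0 m
  → nearest: P4 (14.9 m)
Q4 at (-98.0, 90.7):
  P1: 532.2 m
  P2: 533.4 m
  P3: 262.9 m
  P4: 309.1 m
  P5: 663.6 m
  → nearest: P3 (262.9 m)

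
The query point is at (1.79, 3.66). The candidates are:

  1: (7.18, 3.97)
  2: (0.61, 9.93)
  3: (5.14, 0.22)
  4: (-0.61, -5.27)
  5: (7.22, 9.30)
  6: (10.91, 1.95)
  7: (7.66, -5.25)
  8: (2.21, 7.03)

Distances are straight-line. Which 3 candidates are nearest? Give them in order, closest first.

Distances from (1.79, 3.66):
1: √((5.39)² + (0.31)²) = √(29.0521 + 0.0961) = 5.40
2: √((-1.18)² + (6.27)²) = √(1.3924 + 39.3129) = 6.38
3: √((3.35)² + (-3.44)²) = √(11.2225 + 11.8336) = 4.80
4: √((-2.40)² + (-8.93)²) = √(5.7600 + 79.7449) = 9.25
5: √((5.43)² + (5.64)²) = √(29.4849 + 31.8096) = 7.83
6: √((9.12)² + (-1.71)²) = √(83.1744 + 2.9241) = 9.28
7: √((5.87)² + (-8.91)²) = √(34.4569 + 79.3881) = 10.67
8: √((0.42)² + (3.37)²) = √(0.1764 + 11.3569) = 3.40
Sorted: 8 (3.40) < 3 (4.80) < 1 (5.40) < 2 (6.38) < 5 (7.83) < …

8, 3, 1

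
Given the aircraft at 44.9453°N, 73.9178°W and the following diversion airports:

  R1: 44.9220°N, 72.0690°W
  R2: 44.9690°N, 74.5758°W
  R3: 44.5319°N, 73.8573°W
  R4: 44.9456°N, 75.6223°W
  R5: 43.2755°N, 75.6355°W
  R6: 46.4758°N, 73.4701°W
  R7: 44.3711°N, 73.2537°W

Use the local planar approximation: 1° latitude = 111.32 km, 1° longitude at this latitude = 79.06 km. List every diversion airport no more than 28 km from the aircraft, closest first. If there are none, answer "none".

Distances from 44.9453°N, 73.9178°W:
R1: √((-0.0233·111.32)² + (1.8488·79.06)²) = √(6.727570 + 21364.536975) = 146.1891 km
R2: √((0.0237·111.32)² + (-0.6580·79.06)²) = √(6.960542 + 2706.234381) = 52.0883 km
R3: √((-0.4134·111.32)² + (0.0605·79.06)²) = √(2117.811684 + 22.878333) = 46.2676 km
R4: √((0.0003·111.32)² + (-1.7045·79.06)²) = √(0.001115 + 18159.656575) = 134.7578 km
R5: √((-1.6698·111.32)² + (-1.7177·79.06)²) = √(34552.168484 + 18442.009921) = 230.2046 km
R6: √((1.5305·111.32)² + (0.4477·79.06)²) = √(29027.729220 + 1252.817493) = 174.0131 km
R7: √((-0.5742·111.32)² + (0.6641·79.06)²) = √(4085.759241 + 2756.643344) = 82.7188 km
Threshold 28 km: none within range.

none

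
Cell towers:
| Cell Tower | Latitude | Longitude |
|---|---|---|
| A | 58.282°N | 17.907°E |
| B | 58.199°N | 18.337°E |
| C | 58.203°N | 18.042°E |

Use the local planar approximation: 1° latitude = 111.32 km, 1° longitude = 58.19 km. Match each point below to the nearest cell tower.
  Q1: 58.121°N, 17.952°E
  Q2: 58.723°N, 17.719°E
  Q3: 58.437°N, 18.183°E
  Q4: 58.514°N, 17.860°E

Q1→C; Q2→A; Q3→A; Q4→A

Q1 at 58.121°N, 17.952°E:
  A: 18.113 km
  B: 24.027 km
  C: 10.524 km
  → nearest: C (10.524 km)
Q2 at 58.723°N, 17.719°E:
  A: 50.296 km
  B: 68.526 km
  C: 60.861 km
  → nearest: A (50.296 km)
Q3 at 58.437°N, 18.183°E:
  A: 23.572 km
  B: 27.969 km
  C: 27.310 km
  → nearest: A (23.572 km)
Q4 at 58.514°N, 17.860°E:
  A: 25.971 km
  B: 44.722 km
  C: 36.204 km
  → nearest: A (25.971 km)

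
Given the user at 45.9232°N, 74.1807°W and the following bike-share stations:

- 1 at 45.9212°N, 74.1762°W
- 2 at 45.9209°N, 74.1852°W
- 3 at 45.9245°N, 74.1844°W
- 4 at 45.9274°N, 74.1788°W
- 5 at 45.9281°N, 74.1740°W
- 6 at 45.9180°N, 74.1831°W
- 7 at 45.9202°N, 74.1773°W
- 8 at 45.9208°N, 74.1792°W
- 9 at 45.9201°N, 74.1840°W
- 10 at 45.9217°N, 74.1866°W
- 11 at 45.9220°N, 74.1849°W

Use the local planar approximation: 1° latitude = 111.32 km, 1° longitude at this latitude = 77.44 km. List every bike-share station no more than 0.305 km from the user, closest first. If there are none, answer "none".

Distances from 45.9232°N, 74.1807°W:
1: √((-0.0020·111.32)² + (0.0045·77.44)²) = √(0.049569 + 0.121438) = 0.4135 km
2: √((-0.0023·111.32)² + (-0.0045·77.44)²) = √(0.065554 + 0.121438) = 0.4324 km
3: √((0.0013·111.32)² + (-0.0037·77.44)²) = √(0.020943 + 0.082098) = 0.3210 km
4: √((0.0042·111.32)² + (0.0019·77.44)²) = √(0.218597 + 0.021649) = 0.4901 km
5: √((0.0049·111.32)² + (0.0067·77.44)²) = √(0.297535 + 0.269203) = 0.7528 km
6: √((-0.0052·111.32)² + (-0.0024·77.44)²) = √(0.335084 + 0.034542) = 0.6080 km
7: √((-0.0030·111.32)² + (0.0034·77.44)²) = √(0.111529 + 0.069325) = 0.4253 km
8: √((-0.0024·111.32)² + (0.0015·77.44)²) = √(0.071379 + 0.013493) = 0.2913 km
9: √((-0.0031·111.32)² + (-0.0033·77.44)²) = √(0.119088 + 0.065307) = 0.4294 km
10: √((-0.0015·111.32)² + (-0.0059·77.44)²) = √(0.027882 + 0.208754) = 0.4865 km
11: √((-0.0012·111.32)² + (-0.0042·77.44)²) = √(0.017845 + 0.105786) = 0.3516 km
Threshold 0.305 km: 8 (0.2913 km) is within range.

8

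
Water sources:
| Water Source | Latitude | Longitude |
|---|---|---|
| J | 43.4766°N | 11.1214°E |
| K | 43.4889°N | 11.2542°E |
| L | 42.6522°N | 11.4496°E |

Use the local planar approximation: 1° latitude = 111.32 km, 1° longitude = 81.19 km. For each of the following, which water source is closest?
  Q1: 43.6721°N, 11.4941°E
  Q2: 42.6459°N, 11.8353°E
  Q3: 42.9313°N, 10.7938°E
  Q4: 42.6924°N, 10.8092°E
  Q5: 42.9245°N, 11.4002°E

Q1→K; Q2→L; Q3→L; Q4→L; Q5→L

Q1 at 43.6721°N, 11.4941°E:
  J: √((-0.1955·111.32)² + (-0.3727·81.19)²) = √(473.630781 + 915.638127) = 37.2729 km
  K: √((-0.1832·111.32)² + (-0.2399·81.19)²) = √(415.908057 + 379.372266) = 28.2007 km
  L: √((-1.0199·111.32)² + (-0.0445·81.19)²) = √(12890.257080 + 13.053444) = 113.5927 km
  → nearest: K (28.2007 km)
Q2 at 42.6459°N, 11.8353°E:
  J: √((0.8307·111.32)² + (-0.7139·81.19)²) = √(8551.352641 + 3359.540235) = 109.1370 km
  K: √((0.8430·111.32)² + (-0.5811·81.19)²) = √(8806.463604 + 2225.906069) = 105.0351 km
  L: √((0.0063·111.32)² + (-0.3857·81.19)²) = √(0.491844 + 980.628160) = 31.3228 km
  → nearest: L (31.3228 km)
Q3 at 42.9313°N, 10.7938°E:
  J: √((0.5453·111.32)² + (0.3276·81.19)²) = √(3684.829442 + 707.445305) = 66.2742 km
  K: √((0.5576·111.32)² + (0.4604·81.19)²) = √(3852.937157 + 1397.255130) = 72.4582 km
  L: √((-0.2791·111.32)² + (0.6558·81.19)²) = √(965.308362 + 2834.966344) = 61.6464 km
  → nearest: L (61.6464 km)
Q4 at 42.6924°N, 10.8092°E:
  J: √((0.7842·111.32)² + (0.3122·81.19)²) = √(7620.791351 + 642.496669) = 90.9026 km
  K: √((0.7965·111.32)² + (0.4450·81.19)²) = √(7861.726942 + 1305.344383) = 95.7448 km
  L: √((-0.0402·111.32)² + (0.6404·81.19)²) = √(20.026198 + 2703.383939) = 52.1863 km
  → nearest: L (52.1863 km)
Q5 at 42.9245°N, 11.4002°E:
  J: √((0.5521·111.32)² + (-0.2788·81.19)²) = √(3777.303574 + 512.378174) = 65.4957 km
  K: √((0.5644·111.32)² + (-0.1460·81.19)²) = √(3947.484246 + 140.511152) = 63.9374 km
  L: √((-0.2723·111.32)² + (0.0494·81.19)²) = √(918.843776 + 16.086404) = 30.5766 km
  → nearest: L (30.5766 km)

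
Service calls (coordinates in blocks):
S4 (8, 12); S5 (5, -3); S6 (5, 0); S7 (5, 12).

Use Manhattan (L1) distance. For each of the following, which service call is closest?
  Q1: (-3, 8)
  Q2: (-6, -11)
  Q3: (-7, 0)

Q1→S7; Q2→S5; Q3→S6

Q1 at (-3, 8):
  S4: 15 blocks
  S5: 19 blocks
  S6: 16 blocks
  S7: 12 blocks
  → nearest: S7 (12 blocks)
Q2 at (-6, -11):
  S4: 37 blocks
  S5: 19 blocks
  S6: 22 blocks
  S7: 34 blocks
  → nearest: S5 (19 blocks)
Q3 at (-7, 0):
  S4: 27 blocks
  S5: 15 blocks
  S6: 12 blocks
  S7: 24 blocks
  → nearest: S6 (12 blocks)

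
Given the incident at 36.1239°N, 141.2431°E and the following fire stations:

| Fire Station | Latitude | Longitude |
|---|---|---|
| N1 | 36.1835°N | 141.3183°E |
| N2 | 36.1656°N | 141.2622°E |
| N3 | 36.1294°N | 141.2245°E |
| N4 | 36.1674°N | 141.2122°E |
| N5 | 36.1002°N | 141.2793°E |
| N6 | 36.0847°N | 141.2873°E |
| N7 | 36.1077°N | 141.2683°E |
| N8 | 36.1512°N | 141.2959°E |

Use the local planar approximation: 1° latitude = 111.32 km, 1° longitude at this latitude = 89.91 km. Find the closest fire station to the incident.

Distances from 36.1239°N, 141.2431°E:
N1: 9.4728 km
N2: 4.9495 km
N3: 1.7809 km
N4: 5.5828 km
N5: 4.1897 km
N6: 5.9021 km
N7: 2.8958 km
N8: 5.6367 km
Minimum: N3 at 1.7809 km.

N3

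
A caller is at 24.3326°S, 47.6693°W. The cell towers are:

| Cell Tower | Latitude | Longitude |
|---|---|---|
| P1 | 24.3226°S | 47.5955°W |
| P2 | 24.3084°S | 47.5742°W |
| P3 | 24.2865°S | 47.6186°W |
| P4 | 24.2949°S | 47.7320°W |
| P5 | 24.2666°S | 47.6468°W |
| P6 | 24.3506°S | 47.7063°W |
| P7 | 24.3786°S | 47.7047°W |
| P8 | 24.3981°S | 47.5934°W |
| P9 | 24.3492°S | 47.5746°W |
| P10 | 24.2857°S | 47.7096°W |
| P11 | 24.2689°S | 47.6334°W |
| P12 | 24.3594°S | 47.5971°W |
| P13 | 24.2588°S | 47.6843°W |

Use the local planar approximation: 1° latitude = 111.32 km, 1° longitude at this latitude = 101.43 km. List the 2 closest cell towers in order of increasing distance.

P6, P7

Distances from 24.3326°S, 47.6693°W:
P1: √((0.0100·111.32)² + (0.0738·101.43)²) = √(1.239214 + 56.033219) = 7.5679 km
P2: √((0.0242·111.32)² + (0.0951·101.43)²) = √(7.257334 + 93.045181) = 10.0151 km
P3: √((0.0461·111.32)² + (0.0507·101.43)²) = √(26.335905 + 26.445317) = 7.2651 km
P4: √((0.0377·111.32)² + (-0.0627·101.43)²) = √(17.612828 + 40.445288) = 7.6196 km
P5: √((0.0660·111.32)² + (0.0225·101.43)²) = √(53.980172 + 5.208323) = 7.6934 km
P6: √((-0.0180·111.32)² + (-0.0370·101.43)²) = √(4.015054 + 14.084333) = 4.2543 km
P7: √((-0.0460·111.32)² + (-0.0354·101.43)²) = √(26.221773 + 12.892566) = 6.2541 km
P8: √((-0.0655·111.32)² + (0.0759·101.43)²) = √(53.165389 + 59.267472) = 10.6034 km
P9: √((-0.0166·111.32)² + (0.0947·101.43)²) = √(3.414779 + 92.264113) = 9.7816 km
P10: √((0.0469·111.32)² + (-0.0403·101.43)²) = √(27.257880 + 16.708711) = 6.6307 km
P11: √((0.0637·111.32)² + (0.0359·101.43)²) = √(50.283472 + 13.259335) = 7.9714 km
P12: √((-0.0268·111.32)² + (0.0722·101.43)²) = √(8.900532 + 53.629932) = 7.9076 km
P13: √((0.0738·111.32)² + (-0.0150·101.43)²) = √(67.493060 + 2.314810) = 8.3551 km
Sorted: P6 (4.2543 km) < P7 (6.2541 km) < P10 (6.6307 km) < P3 (7.2651 km) < …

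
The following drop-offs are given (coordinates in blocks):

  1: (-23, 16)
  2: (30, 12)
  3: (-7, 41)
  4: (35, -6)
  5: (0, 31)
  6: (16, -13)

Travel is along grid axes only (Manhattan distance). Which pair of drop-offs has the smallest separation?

Pairwise distances:
1–2: |53| + |-4| = 53 + 4 = 57 blocks
1–3: |16| + |25| = 16 + 25 = 41 blocks
1–4: |58| + |-22| = 58 + 22 = 80 blocks
1–5: |23| + |15| = 23 + 15 = 38 blocks
1–6: |39| + |-29| = 39 + 29 = 68 blocks
2–3: |-37| + |29| = 37 + 29 = 66 blocks
2–4: |5| + |-18| = 5 + 18 = 23 blocks
2–5: |-30| + |19| = 30 + 19 = 49 blocks
2–6: |-14| + |-25| = 14 + 25 = 39 blocks
3–4: |42| + |-47| = 42 + 47 = 89 blocks
3–5: |7| + |-10| = 7 + 10 = 17 blocks
3–6: |23| + |-54| = 23 + 54 = 77 blocks
4–5: |-35| + |37| = 35 + 37 = 72 blocks
4–6: |-19| + |-7| = 19 + 7 = 26 blocks
5–6: |16| + |-44| = 16 + 44 = 60 blocks
Closest pair: 3–5 at 17 blocks.

3 and 5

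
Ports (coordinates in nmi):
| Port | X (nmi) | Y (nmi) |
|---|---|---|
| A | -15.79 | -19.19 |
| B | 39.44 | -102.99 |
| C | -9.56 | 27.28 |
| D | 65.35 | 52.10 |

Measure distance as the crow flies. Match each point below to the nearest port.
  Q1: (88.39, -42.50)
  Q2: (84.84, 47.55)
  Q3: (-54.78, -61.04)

Q1→B; Q2→D; Q3→A

Q1 at (88.39, -42.50):
  A: √((-104.18)² + (23.31)²) = √(10853.4724 + 543.3561) = 106.76 nmi
  B: √((-48.95)² + (-60.49)²) = √(2396.1025 + 3659.0401) = 77.81 nmi
  C: √((-97.95)² + (69.78)²) = √(9594.2025 + 4869.2484) = 120.26 nmi
  D: √((-23.04)² + (94.60)²) = √(530.8416 + 8949.1600) = 97.37 nmi
  → nearest: B (77.81 nmi)
Q2 at (84.84, 47.55):
  A: √((-100.63)² + (-66.74)²) = √(10126.3969 + 4454.2276) = 120.75 nmi
  B: √((-45.40)² + (-150.54)²) = √(2061.1600 + 22662.2916) = 157.24 nmi
  C: √((-94.40)² + (-20.27)²) = √(8911.3600 + 410.8729) = 96.55 nmi
  D: √((-19.49)² + (4.55)²) = √(379.8601 + 20.7025) = 20.01 nmi
  → nearest: D (20.01 nmi)
Q3 at (-54.78, -61.04):
  A: √((38.99)² + (41.85)²) = √(1520.2201 + 1751.4225) = 57.20 nmi
  B: √((94.22)² + (-41.95)²) = √(8877.4084 + 1759.8025) = 103.14 nmi
  C: √((45.22)² + (88.32)²) = √(2044.8484 + 7800.4224) = 99.22 nmi
  D: √((120.13)² + (113.14)²) = √(14431.2169 + 12800.6596) = 165.02 nmi
  → nearest: A (57.20 nmi)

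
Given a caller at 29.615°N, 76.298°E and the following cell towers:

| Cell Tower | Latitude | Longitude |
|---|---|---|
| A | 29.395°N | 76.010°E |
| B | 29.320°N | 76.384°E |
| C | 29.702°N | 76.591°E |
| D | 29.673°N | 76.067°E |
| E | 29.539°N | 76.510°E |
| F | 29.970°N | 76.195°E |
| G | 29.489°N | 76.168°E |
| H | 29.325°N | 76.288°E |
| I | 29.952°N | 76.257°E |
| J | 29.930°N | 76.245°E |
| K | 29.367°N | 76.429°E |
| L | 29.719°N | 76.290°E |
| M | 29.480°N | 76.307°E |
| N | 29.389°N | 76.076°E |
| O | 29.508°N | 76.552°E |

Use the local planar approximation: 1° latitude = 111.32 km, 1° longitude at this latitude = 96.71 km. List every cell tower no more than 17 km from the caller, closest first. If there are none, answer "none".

Distances from 29.615°N, 76.298°E:
A: √((-0.220·111.32)² + (-0.288·96.71)²) = √(599.77969 + 775.76064) = 37.088 km
B: √((-0.295·111.32)² + (0.086·96.71)²) = √(1078.42619 + 69.17349) = 33.876 km
C: √((0.087·111.32)² + (0.293·96.71)²) = √(93.79613 + 802.93060) = 29.945 km
D: √((0.058·111.32)² + (-0.231·96.71)²) = √(41.68717 + 499.07605) = 23.254 km
E: √((-0.076·111.32)² + (0.212·96.71)²) = √(71.57701 + 420.35333) = 22.180 km
F: √((0.355·111.32)² + (-0.103·96.71)²) = √(1561.71975 + 99.22411) = 40.755 km
G: √((-0.126·111.32)² + (-0.130·96.71)²) = √(196.73765 + 158.06273) = 18.836 km
H: √((-0.290·111.32)² + (-0.010·96.71)²) = √(1042.17918 + 0.93528) = 32.297 km
I: √((0.337·111.32)² + (-0.041·96.71)²) = √(1407.36322 + 15.72210) = 37.724 km
J: √((0.315·111.32)² + (-0.053·96.71)²) = √(1229.61033 + 26.27208) = 35.438 km
K: √((-0.248·111.32)² + (0.131·96.71)²) = √(762.16633 + 160.50381) = 30.375 km
L: √((0.104·111.32)² + (-0.008·96.71)²) = √(134.03341 + 0.59858) = 11.603 km
M: √((-0.135·111.32)² + (0.009·96.71)²) = √(225.84680 + 0.75758) = 15.053 km
N: √((-0.226·111.32)² + (-0.222·96.71)²) = √(632.94107 + 460.94458) = 33.074 km
O: √((-0.107·111.32)² + (0.254·96.71)²) = √(141.87764 + 603.40680) = 27.300 km
Threshold 17 km: L (11.603 km), M (15.053 km) are within range.

L, M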